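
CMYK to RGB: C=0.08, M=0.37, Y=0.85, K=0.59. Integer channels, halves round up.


R = 255 × (1-C) × (1-K) = 255 × 0.92 × 0.41 = 96.186 → 96
G = 255 × (1-M) × (1-K) = 255 × 0.63 × 0.41 = 65.8665 → 66
B = 255 × (1-Y) × (1-K) = 255 × 0.15 × 0.41 = 15.6825 → 16
= RGB(96, 66, 16)


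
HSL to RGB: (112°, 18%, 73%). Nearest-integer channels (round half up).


H=112°, S=0.18, L=0.73
C = (1-|2L-1|)×S = (1-|0.46|)×0.18 = 0.0972
H' = H/60 = 112/60 ≈ 1.8667; X = C×(1-|H' mod 2 - 1|) = 0.01296
m = L - C/2 = 0.73 - 0.0486 = 0.6814
Sector ⌊H'⌋ = 1 → (R',G',B') = (0.01296, 0.0972, 0.0)
RGB = ((R'+m)×255, (G'+m)×255, (B'+m)×255) = (177.0618, 198.543, 173.757)
Round half up → RGB(177, 199, 174)


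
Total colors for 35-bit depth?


Colors = 2^bits = 2^35
= 34,359,738,368 colors


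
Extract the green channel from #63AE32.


Color: #63AE32
R = 63 = 99
G = AE = 174
B = 32 = 50
Green = 174


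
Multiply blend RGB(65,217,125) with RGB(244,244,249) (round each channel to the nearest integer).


Multiply: C = A×B/255, rounded to nearest integer
R: 65×244/255 = 15860/255 ≈ 62.196 → 62
G: 217×244/255 = 52948/255 ≈ 207.639 → 208
B: 125×249/255 = 31125/255 ≈ 122.059 → 122
= RGB(62, 208, 122)


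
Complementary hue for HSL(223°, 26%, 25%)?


Complement = opposite side of color wheel = hue + 180°
H' = (223 + 180) mod 360 = 43°
S and L unchanged.
= HSL(43°, 26%, 25%)


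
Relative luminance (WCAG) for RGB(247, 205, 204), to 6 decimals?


Linearize each channel (sRGB transfer function): c = v/255; c_lin = c/12.92 if c ≤ 0.04045, else ((c+0.055)/1.055)^2.4
  R: 247/255 ≈ 0.968627 > 0.04045 → ((0.968627+0.055)/1.055)^2.4 ≈ 0.930111
  G: 205/255 ≈ 0.803922 > 0.04045 → ((0.803922+0.055)/1.055)^2.4 ≈ 0.610496
  B: 204/255 ≈ 0.800000 > 0.04045 → ((0.800000+0.055)/1.055)^2.4 ≈ 0.603827
R_lin = 0.930111, G_lin = 0.610496, B_lin = 0.603827
L = 0.2126×R + 0.7152×G + 0.0722×B
L = 0.2126×0.930111 + 0.7152×0.610496 + 0.0722×0.603827
L ≈ 0.677964


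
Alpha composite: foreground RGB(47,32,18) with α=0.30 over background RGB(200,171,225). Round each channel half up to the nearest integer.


C = α×F + (1-α)×B, with 1-α = 0.70
R: 0.30×47 + 0.70×200 = 14.10 + 140.00 = 154.10 → 154
G: 0.30×32 + 0.70×171 = 9.60 + 119.70 = 129.30 → 129
B: 0.30×18 + 0.70×225 = 5.40 + 157.50 = 162.90 → 163
= RGB(154, 129, 163)


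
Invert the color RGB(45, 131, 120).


Invert: (255-R, 255-G, 255-B)
R: 255-45 = 210
G: 255-131 = 124
B: 255-120 = 135
= RGB(210, 124, 135)


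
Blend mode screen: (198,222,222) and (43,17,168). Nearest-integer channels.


Screen: C = 255 - (255-A)×(255-B)/255, rounded to nearest integer
R: 255 - (255-198)×(255-43)/255 = 255 - 12084/255 ≈ 255 - 47.388 = 207.612 → 208
G: 255 - (255-222)×(255-17)/255 = 255 - 7854/255 ≈ 255 - 30.800 = 224.200 → 224
B: 255 - (255-222)×(255-168)/255 = 255 - 2871/255 ≈ 255 - 11.259 = 243.741 → 244
= RGB(208, 224, 244)


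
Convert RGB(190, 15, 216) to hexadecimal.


R = 190 → BE (hex)
G = 15 → 0F (hex)
B = 216 → D8 (hex)
Hex = #BE0FD8


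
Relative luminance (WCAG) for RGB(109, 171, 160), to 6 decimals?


Linearize each channel (sRGB transfer function): c = v/255; c_lin = c/12.92 if c ≤ 0.04045, else ((c+0.055)/1.055)^2.4
  R: 109/255 ≈ 0.427451 > 0.04045 → ((0.427451+0.055)/1.055)^2.4 ≈ 0.152926
  G: 171/255 ≈ 0.670588 > 0.04045 → ((0.670588+0.055)/1.055)^2.4 ≈ 0.407240
  B: 160/255 ≈ 0.627451 > 0.04045 → ((0.627451+0.055)/1.055)^2.4 ≈ 0.351533
R_lin = 0.152926, G_lin = 0.407240, B_lin = 0.351533
L = 0.2126×R + 0.7152×G + 0.0722×B
L = 0.2126×0.152926 + 0.7152×0.407240 + 0.0722×0.351533
L ≈ 0.349151


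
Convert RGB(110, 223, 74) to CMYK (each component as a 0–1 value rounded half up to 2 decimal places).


R'=110/255≈0.4314, G'=223/255≈0.8745, B'=74/255≈0.2902
K = 1 - max(R',G',B') = 1 - 223/255 = 32/255 = 0.12549… → 0.13
(1-R'-K)/(1-K) simplifies to (max-R)/max with max = 223:
C = (223-110)/223 = 113/223 = 0.50672… → 0.51
M = (223-223)/223 = 0/223 = 0 → 0.00
Y = (223-74)/223 = 149/223 = 0.66816… → 0.67
= CMYK(0.51, 0.00, 0.67, 0.13)


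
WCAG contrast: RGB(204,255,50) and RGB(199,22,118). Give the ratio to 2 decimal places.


Linearize each sRGB channel c=v/255: c/12.92 if c ≤ 0.04045 else ((c+0.055)/1.055)^2.4
L = 0.2126×R_lin + 0.7152×G_lin + 0.0722×B_lin
Color 1 (204,255,50):
  R=204: 204/255≈0.8000 > 0.04045 → ((0.8000+0.055)/1.055)^2.4 ≈ 0.60383
  G=255: 255/255≈1.0000 > 0.04045 → ((1.0000+0.055)/1.055)^2.4 ≈ 1.00000
  B=50: 50/255≈0.1961 > 0.04045 → ((0.1961+0.055)/1.055)^2.4 ≈ 0.03190
  L1 = 0.2126×0.60383 + 0.7152×1.00000 + 0.0722×0.03190 ≈ 0.84588
Color 2 (199,22,118):
  R=199: 199/255≈0.7804 > 0.04045 → ((0.7804+0.055)/1.055)^2.4 ≈ 0.57112
  G=22: 22/255≈0.0863 > 0.04045 → ((0.0863+0.055)/1.055)^2.4 ≈ 0.00802
  B=118: 118/255≈0.4627 > 0.04045 → ((0.4627+0.055)/1.055)^2.4 ≈ 0.18116
  L2 = 0.2126×0.57112 + 0.7152×0.00802 + 0.0722×0.18116 ≈ 0.14024
Lighter = 0.84588, Darker = 0.14024
Ratio = (L_lighter + 0.05) / (L_darker + 0.05)
Ratio = (0.84588 + 0.05) / (0.14024 + 0.05) = 0.89588 / 0.19024 ≈ 4.7092
Ratio ≈ 4.71:1


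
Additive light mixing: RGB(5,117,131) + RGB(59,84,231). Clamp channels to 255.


Additive: each channel = min(255, C₁+C₂)
R: 5+59 = 64 → 64
G: 117+84 = 201 → 201
B: 131+231 = 362 → 255
= RGB(64, 201, 255)


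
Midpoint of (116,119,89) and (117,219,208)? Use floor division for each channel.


Midpoint: each channel = ⌊(C₁+C₂)/2⌋
R: ⌊(116+117)/2⌋ = 116
G: ⌊(119+219)/2⌋ = 169
B: ⌊(89+208)/2⌋ = 148
= RGB(116, 169, 148)


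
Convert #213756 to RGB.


21 → 33 (R)
37 → 55 (G)
56 → 86 (B)
= RGB(33, 55, 86)


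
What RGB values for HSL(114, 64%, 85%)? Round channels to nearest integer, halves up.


H=114°, S=0.64, L=0.85
C = (1-|2L-1|)×S = (1-|0.70|)×0.64 = 0.192
H' = H/60 = 114/60 ≈ 1.9000; X = C×(1-|H' mod 2 - 1|) = 0.0192
m = L - C/2 = 0.85 - 0.096 = 0.754
Sector ⌊H'⌋ = 1 → (R',G',B') = (0.0192, 0.192, 0.0)
RGB = ((R'+m)×255, (G'+m)×255, (B'+m)×255) = (197.166, 241.23, 192.27)
Round half up → RGB(197, 241, 192)


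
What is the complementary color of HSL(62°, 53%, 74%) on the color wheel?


Complement = opposite side of color wheel = hue + 180°
H' = (62 + 180) mod 360 = 242°
S and L unchanged.
= HSL(242°, 53%, 74%)


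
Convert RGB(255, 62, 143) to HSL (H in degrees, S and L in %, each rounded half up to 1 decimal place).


Normalize: R'=255/255≈1.0000, G'=62/255≈0.2431, B'=143/255≈0.5608
Max=255/255, Min=62/255, Δ=Max-Min=193/255
L = (Max+Min)/2 = (255+62)/510 = 317/510 = 0.62156… → L = 62.2%
L > 0.5 → S = Δ/(2-Max-Min) = 193/(510-255-62) = 193/193 = 1 → S = 100.0%
(the 1/255 factors cancel in S and H, so raw channel differences can be used)
Max is R' → H = 60 × (((G-B)/Δ) mod 6) = 60 × (((62-143)/193) mod 6)
  (-81)/193 = -0.4196…; negative, so add 6 → 5.5803…
  H = 60 × 5.5803… = 334.818…° → H = 334.8°
= HSL(334.8°, 100.0%, 62.2%)


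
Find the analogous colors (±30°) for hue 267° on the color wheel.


Base hue: 267°
Left analog: (267 - 30) mod 360 = 237°
Right analog: (267 + 30) mod 360 = 297°
Analogous hues = 237° and 297°


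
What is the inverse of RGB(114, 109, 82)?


Invert: (255-R, 255-G, 255-B)
R: 255-114 = 141
G: 255-109 = 146
B: 255-82 = 173
= RGB(141, 146, 173)


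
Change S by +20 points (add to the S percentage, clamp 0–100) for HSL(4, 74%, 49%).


Original S = 74%
Adjustment = +20 percentage points
New S = 74 + (20) = 94
Clamp to [0, 100] → 94
= HSL(4°, 94%, 49%)


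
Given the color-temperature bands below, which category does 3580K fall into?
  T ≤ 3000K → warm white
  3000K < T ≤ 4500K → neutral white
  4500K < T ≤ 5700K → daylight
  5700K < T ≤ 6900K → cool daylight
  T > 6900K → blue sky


Temperature: 3580K
3000K < 3580K ≤ 4500K → neutral white
Classification: neutral white


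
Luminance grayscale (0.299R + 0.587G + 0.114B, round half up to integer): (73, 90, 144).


Gray = 0.299×R + 0.587×G + 0.114×B
Gray = 0.299×73 + 0.587×90 + 0.114×144
Gray = 21.827 + 52.830 + 16.416
Gray = 91.073 → round half up → 91
Gray = 91


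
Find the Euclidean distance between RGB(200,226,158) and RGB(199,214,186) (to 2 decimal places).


d = √[(R₁-R₂)² + (G₁-G₂)² + (B₁-B₂)²]
d = √[(200-199)² + (226-214)² + (158-186)²]
d = √[1 + 144 + 784]
d = √929
d ≈ 30.48


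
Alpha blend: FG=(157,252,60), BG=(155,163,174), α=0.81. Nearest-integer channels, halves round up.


C = α×F + (1-α)×B, with 1-α = 0.19
R: 0.81×157 + 0.19×155 = 127.17 + 29.45 = 156.62 → 157
G: 0.81×252 + 0.19×163 = 204.12 + 30.97 = 235.09 → 235
B: 0.81×60 + 0.19×174 = 48.60 + 33.06 = 81.66 → 82
= RGB(157, 235, 82)


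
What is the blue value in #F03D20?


Color: #F03D20
R = F0 = 240
G = 3D = 61
B = 20 = 32
Blue = 32


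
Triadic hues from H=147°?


Triadic: equally spaced at 120° intervals
H1 = 147°
H2 = (147 + 120) mod 360 = 267°
H3 = (147 + 240) mod 360 = 27°
Triadic = 147°, 267°, 27°


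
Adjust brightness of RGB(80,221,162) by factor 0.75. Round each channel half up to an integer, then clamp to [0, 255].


Multiply each channel by 0.75, round half up, clamp to [0, 255]
R: 80×0.75 = 60
G: 221×0.75 = 165.75 → round → 166
B: 162×0.75 = 121.5 → round → 122
= RGB(60, 166, 122)


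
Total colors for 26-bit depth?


Colors = 2^bits = 2^26
= 67,108,864 colors


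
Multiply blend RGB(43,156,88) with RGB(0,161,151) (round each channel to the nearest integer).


Multiply: C = A×B/255, rounded to nearest integer
R: 43×0/255 = 0/255 ≈ 0.000 → 0
G: 156×161/255 = 25116/255 ≈ 98.494 → 98
B: 88×151/255 = 13288/255 ≈ 52.110 → 52
= RGB(0, 98, 52)


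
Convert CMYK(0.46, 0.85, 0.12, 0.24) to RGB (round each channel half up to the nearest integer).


R = 255 × (1-C) × (1-K) = 255 × 0.54 × 0.76 = 104.652 → 105
G = 255 × (1-M) × (1-K) = 255 × 0.15 × 0.76 = 29.07 → 29
B = 255 × (1-Y) × (1-K) = 255 × 0.88 × 0.76 = 170.544 → 171
= RGB(105, 29, 171)


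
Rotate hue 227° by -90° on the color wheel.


New hue = (H + rotation) mod 360
New hue = (227 -90) mod 360
= 137 mod 360
= 137°


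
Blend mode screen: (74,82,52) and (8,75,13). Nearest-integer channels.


Screen: C = 255 - (255-A)×(255-B)/255, rounded to nearest integer
R: 255 - (255-74)×(255-8)/255 = 255 - 44707/255 ≈ 255 - 175.322 = 79.678 → 80
G: 255 - (255-82)×(255-75)/255 = 255 - 31140/255 ≈ 255 - 122.118 = 132.882 → 133
B: 255 - (255-52)×(255-13)/255 = 255 - 49126/255 ≈ 255 - 192.651 = 62.349 → 62
= RGB(80, 133, 62)


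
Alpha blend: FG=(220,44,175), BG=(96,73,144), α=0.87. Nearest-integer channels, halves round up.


C = α×F + (1-α)×B, with 1-α = 0.13
R: 0.87×220 + 0.13×96 = 191.40 + 12.48 = 203.88 → 204
G: 0.87×44 + 0.13×73 = 38.28 + 9.49 = 47.77 → 48
B: 0.87×175 + 0.13×144 = 152.25 + 18.72 = 170.97 → 171
= RGB(204, 48, 171)


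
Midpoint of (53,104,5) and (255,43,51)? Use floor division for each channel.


Midpoint: each channel = ⌊(C₁+C₂)/2⌋
R: ⌊(53+255)/2⌋ = 154
G: ⌊(104+43)/2⌋ = 73
B: ⌊(5+51)/2⌋ = 28
= RGB(154, 73, 28)


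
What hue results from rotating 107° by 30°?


New hue = (H + rotation) mod 360
New hue = (107 + 30) mod 360
= 137 mod 360
= 137°


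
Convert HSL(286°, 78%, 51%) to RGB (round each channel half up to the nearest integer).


H=286°, S=0.78, L=0.51
C = (1-|2L-1|)×S = (1-|0.02|)×0.78 = 0.7644
H' = H/60 = 286/60 ≈ 4.7667; X = C×(1-|H' mod 2 - 1|) = 0.58604
m = L - C/2 = 0.51 - 0.3822 = 0.1278
Sector ⌊H'⌋ = 4 → (R',G',B') = (0.58604, 0.0, 0.7644)
RGB = ((R'+m)×255, (G'+m)×255, (B'+m)×255) = (182.0292, 32.589, 227.511)
Round half up → RGB(182, 33, 228)


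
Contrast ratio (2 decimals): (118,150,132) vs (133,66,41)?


Linearize each sRGB channel c=v/255: c/12.92 if c ≤ 0.04045 else ((c+0.055)/1.055)^2.4
L = 0.2126×R_lin + 0.7152×G_lin + 0.0722×B_lin
Color 1 (118,150,132):
  R=118: 118/255≈0.4627 > 0.04045 → ((0.4627+0.055)/1.055)^2.4 ≈ 0.18116
  G=150: 150/255≈0.5882 > 0.04045 → ((0.5882+0.055)/1.055)^2.4 ≈ 0.30499
  B=132: 132/255≈0.5176 > 0.04045 → ((0.5176+0.055)/1.055)^2.4 ≈ 0.23074
  L1 = 0.2126×0.18116 + 0.7152×0.30499 + 0.0722×0.23074 ≈ 0.27330
Color 2 (133,66,41):
  R=133: 133/255≈0.5216 > 0.04045 → ((0.5216+0.055)/1.055)^2.4 ≈ 0.23455
  G=66: 66/255≈0.2588 > 0.04045 → ((0.2588+0.055)/1.055)^2.4 ≈ 0.05448
  B=41: 41/255≈0.1608 > 0.04045 → ((0.1608+0.055)/1.055)^2.4 ≈ 0.02217
  L2 = 0.2126×0.23455 + 0.7152×0.05448 + 0.0722×0.02217 ≈ 0.09043
Lighter = 0.27330, Darker = 0.09043
Ratio = (L_lighter + 0.05) / (L_darker + 0.05)
Ratio = (0.27330 + 0.05) / (0.09043 + 0.05) = 0.32330 / 0.14043 ≈ 2.3022
Ratio ≈ 2.30:1


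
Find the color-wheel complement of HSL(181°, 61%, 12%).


Complement = opposite side of color wheel = hue + 180°
H' = (181 + 180) mod 360 = 1°
S and L unchanged.
= HSL(1°, 61%, 12%)


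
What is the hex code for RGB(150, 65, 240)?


R = 150 → 96 (hex)
G = 65 → 41 (hex)
B = 240 → F0 (hex)
Hex = #9641F0


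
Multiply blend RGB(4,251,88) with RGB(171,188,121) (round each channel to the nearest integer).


Multiply: C = A×B/255, rounded to nearest integer
R: 4×171/255 = 684/255 ≈ 2.682 → 3
G: 251×188/255 = 47188/255 ≈ 185.051 → 185
B: 88×121/255 = 10648/255 ≈ 41.757 → 42
= RGB(3, 185, 42)


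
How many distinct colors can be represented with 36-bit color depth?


Colors = 2^bits = 2^36
= 68,719,476,736 colors


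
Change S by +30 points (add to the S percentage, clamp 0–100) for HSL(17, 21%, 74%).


Original S = 21%
Adjustment = +30 percentage points
New S = 21 + (30) = 51
Clamp to [0, 100] → 51
= HSL(17°, 51%, 74%)


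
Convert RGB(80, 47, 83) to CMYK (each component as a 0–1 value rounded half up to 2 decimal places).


R'=80/255≈0.3137, G'=47/255≈0.1843, B'=83/255≈0.3255
K = 1 - max(R',G',B') = 1 - 83/255 = 172/255 = 0.67450… → 0.67
(1-R'-K)/(1-K) simplifies to (max-R)/max with max = 83:
C = (83-80)/83 = 3/83 = 0.03614… → 0.04
M = (83-47)/83 = 36/83 = 0.43373… → 0.43
Y = (83-83)/83 = 0/83 = 0 → 0.00
= CMYK(0.04, 0.43, 0.00, 0.67)


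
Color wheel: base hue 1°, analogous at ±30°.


Base hue: 1°
Left analog: (1 - 30) mod 360 = 331°
Right analog: (1 + 30) mod 360 = 31°
Analogous hues = 331° and 31°


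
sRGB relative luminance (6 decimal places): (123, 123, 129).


Linearize each channel (sRGB transfer function): c = v/255; c_lin = c/12.92 if c ≤ 0.04045, else ((c+0.055)/1.055)^2.4
  R: 123/255 ≈ 0.482353 > 0.04045 → ((0.482353+0.055)/1.055)^2.4 ≈ 0.198069
  G: 123/255 ≈ 0.482353 > 0.04045 → ((0.482353+0.055)/1.055)^2.4 ≈ 0.198069
  B: 129/255 ≈ 0.505882 > 0.04045 → ((0.505882+0.055)/1.055)^2.4 ≈ 0.219526
R_lin = 0.198069, G_lin = 0.198069, B_lin = 0.219526
L = 0.2126×R + 0.7152×G + 0.0722×B
L = 0.2126×0.198069 + 0.7152×0.198069 + 0.0722×0.219526
L ≈ 0.199619


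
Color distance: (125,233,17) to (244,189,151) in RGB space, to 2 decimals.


d = √[(R₁-R₂)² + (G₁-G₂)² + (B₁-B₂)²]
d = √[(125-244)² + (233-189)² + (17-151)²]
d = √[14161 + 1936 + 17956]
d = √34053
d ≈ 184.53


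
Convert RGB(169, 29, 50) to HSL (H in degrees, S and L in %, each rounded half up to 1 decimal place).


Normalize: R'=169/255≈0.6627, G'=29/255≈0.1137, B'=50/255≈0.1961
Max=169/255, Min=29/255, Δ=Max-Min=140/255
L = (Max+Min)/2 = (169+29)/510 = 198/510 = 0.38823… → L = 38.8%
L ≤ 0.5 → S = Δ/(Max+Min) = 140/(169+29) = 140/198 = 0.70707… → S = 70.7%
(the 1/255 factors cancel in S and H, so raw channel differences can be used)
Max is R' → H = 60 × (((G-B)/Δ) mod 6) = 60 × (((29-50)/140) mod 6)
  (-21)/140 = -0.15; negative, so add 6 → 5.85
  H = 60 × 5.85 = 351° → H = 351.0°
= HSL(351.0°, 70.7%, 38.8%)


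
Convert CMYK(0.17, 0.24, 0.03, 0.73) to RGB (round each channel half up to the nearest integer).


R = 255 × (1-C) × (1-K) = 255 × 0.83 × 0.27 = 57.1455 → 57
G = 255 × (1-M) × (1-K) = 255 × 0.76 × 0.27 = 52.326 → 52
B = 255 × (1-Y) × (1-K) = 255 × 0.97 × 0.27 = 66.7845 → 67
= RGB(57, 52, 67)


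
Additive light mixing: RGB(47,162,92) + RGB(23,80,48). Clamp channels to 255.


Additive: each channel = min(255, C₁+C₂)
R: 47+23 = 70 → 70
G: 162+80 = 242 → 242
B: 92+48 = 140 → 140
= RGB(70, 242, 140)


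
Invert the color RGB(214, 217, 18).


Invert: (255-R, 255-G, 255-B)
R: 255-214 = 41
G: 255-217 = 38
B: 255-18 = 237
= RGB(41, 38, 237)


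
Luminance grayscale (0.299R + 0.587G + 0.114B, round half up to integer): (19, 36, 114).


Gray = 0.299×R + 0.587×G + 0.114×B
Gray = 0.299×19 + 0.587×36 + 0.114×114
Gray = 5.681 + 21.132 + 12.996
Gray = 39.809 → round half up → 40
Gray = 40


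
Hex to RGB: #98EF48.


98 → 152 (R)
EF → 239 (G)
48 → 72 (B)
= RGB(152, 239, 72)


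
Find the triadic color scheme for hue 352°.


Triadic: equally spaced at 120° intervals
H1 = 352°
H2 = (352 + 120) mod 360 = 112°
H3 = (352 + 240) mod 360 = 232°
Triadic = 352°, 112°, 232°


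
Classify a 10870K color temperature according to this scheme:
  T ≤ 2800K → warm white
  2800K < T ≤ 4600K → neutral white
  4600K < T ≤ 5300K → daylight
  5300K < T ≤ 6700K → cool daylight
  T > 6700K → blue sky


Temperature: 10870K
10870K > 6700K → blue sky
Classification: blue sky


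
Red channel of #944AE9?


Color: #944AE9
R = 94 = 148
G = 4A = 74
B = E9 = 233
Red = 148


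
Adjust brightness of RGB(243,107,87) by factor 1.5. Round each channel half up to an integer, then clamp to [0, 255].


Multiply each channel by 1.5, round half up, clamp to [0, 255]
R: 243×1.5 = 364.5 → round → 365 → clamp → 255
G: 107×1.5 = 160.5 → round → 161
B: 87×1.5 = 130.5 → round → 131
= RGB(255, 161, 131)


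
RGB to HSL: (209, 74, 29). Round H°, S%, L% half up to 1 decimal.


Normalize: R'=209/255≈0.8196, G'=74/255≈0.2902, B'=29/255≈0.1137
Max=209/255, Min=29/255, Δ=Max-Min=180/255
L = (Max+Min)/2 = (209+29)/510 = 238/510 = 0.46666… → L = 46.7%
L ≤ 0.5 → S = Δ/(Max+Min) = 180/(209+29) = 180/238 = 0.75630… → S = 75.6%
(the 1/255 factors cancel in S and H, so raw channel differences can be used)
Max is R' → H = 60 × (((G-B)/Δ) mod 6) = 60 × (((74-29)/180) mod 6)
  45/180 = 0.25
  H = 60 × 0.25 = 15° → H = 15.0°
= HSL(15.0°, 75.6%, 46.7%)


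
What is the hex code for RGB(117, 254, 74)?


R = 117 → 75 (hex)
G = 254 → FE (hex)
B = 74 → 4A (hex)
Hex = #75FE4A


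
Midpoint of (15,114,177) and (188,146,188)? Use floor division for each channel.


Midpoint: each channel = ⌊(C₁+C₂)/2⌋
R: ⌊(15+188)/2⌋ = 101
G: ⌊(114+146)/2⌋ = 130
B: ⌊(177+188)/2⌋ = 182
= RGB(101, 130, 182)


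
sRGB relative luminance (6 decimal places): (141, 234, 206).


Linearize each channel (sRGB transfer function): c = v/255; c_lin = c/12.92 if c ≤ 0.04045, else ((c+0.055)/1.055)^2.4
  R: 141/255 ≈ 0.552941 > 0.04045 → ((0.552941+0.055)/1.055)^2.4 ≈ 0.266356
  G: 234/255 ≈ 0.917647 > 0.04045 → ((0.917647+0.055)/1.055)^2.4 ≈ 0.822786
  B: 206/255 ≈ 0.807843 > 0.04045 → ((0.807843+0.055)/1.055)^2.4 ≈ 0.617207
R_lin = 0.266356, G_lin = 0.822786, B_lin = 0.617207
L = 0.2126×R + 0.7152×G + 0.0722×B
L = 0.2126×0.266356 + 0.7152×0.822786 + 0.0722×0.617207
L ≈ 0.689646


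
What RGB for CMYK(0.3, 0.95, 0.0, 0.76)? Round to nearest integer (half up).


R = 255 × (1-C) × (1-K) = 255 × 0.70 × 0.24 = 42.84 → 43
G = 255 × (1-M) × (1-K) = 255 × 0.05 × 0.24 = 3.06 → 3
B = 255 × (1-Y) × (1-K) = 255 × 1.00 × 0.24 = 61.2 → 61
= RGB(43, 3, 61)


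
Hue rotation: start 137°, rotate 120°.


New hue = (H + rotation) mod 360
New hue = (137 + 120) mod 360
= 257 mod 360
= 257°


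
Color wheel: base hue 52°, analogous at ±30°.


Base hue: 52°
Left analog: (52 - 30) mod 360 = 22°
Right analog: (52 + 30) mod 360 = 82°
Analogous hues = 22° and 82°


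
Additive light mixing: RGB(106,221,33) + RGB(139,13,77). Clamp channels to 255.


Additive: each channel = min(255, C₁+C₂)
R: 106+139 = 245 → 245
G: 221+13 = 234 → 234
B: 33+77 = 110 → 110
= RGB(245, 234, 110)


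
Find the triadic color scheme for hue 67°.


Triadic: equally spaced at 120° intervals
H1 = 67°
H2 = (67 + 120) mod 360 = 187°
H3 = (67 + 240) mod 360 = 307°
Triadic = 67°, 187°, 307°


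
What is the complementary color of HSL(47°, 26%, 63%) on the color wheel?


Complement = opposite side of color wheel = hue + 180°
H' = (47 + 180) mod 360 = 227°
S and L unchanged.
= HSL(227°, 26%, 63%)


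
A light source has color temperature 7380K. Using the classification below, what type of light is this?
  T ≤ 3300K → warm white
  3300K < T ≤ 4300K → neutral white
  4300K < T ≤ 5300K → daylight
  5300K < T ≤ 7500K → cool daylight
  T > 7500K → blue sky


Temperature: 7380K
5300K < 7380K ≤ 7500K → cool daylight
Classification: cool daylight


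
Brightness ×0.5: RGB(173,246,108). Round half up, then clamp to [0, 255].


Multiply each channel by 0.5, round half up, clamp to [0, 255]
R: 173×0.5 = 86.5 → round → 87
G: 246×0.5 = 123
B: 108×0.5 = 54
= RGB(87, 123, 54)


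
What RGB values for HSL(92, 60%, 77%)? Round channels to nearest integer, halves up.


H=92°, S=0.60, L=0.77
C = (1-|2L-1|)×S = (1-|0.54|)×0.60 = 0.276
H' = H/60 = 92/60 ≈ 1.5333; X = C×(1-|H' mod 2 - 1|) = 0.1288
m = L - C/2 = 0.77 - 0.138 = 0.632
Sector ⌊H'⌋ = 1 → (R',G',B') = (0.1288, 0.276, 0.0)
RGB = ((R'+m)×255, (G'+m)×255, (B'+m)×255) = (194.004, 231.54, 161.16)
Round half up → RGB(194, 232, 161)


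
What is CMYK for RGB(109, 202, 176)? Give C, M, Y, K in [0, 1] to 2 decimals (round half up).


R'=109/255≈0.4275, G'=202/255≈0.7922, B'=176/255≈0.6902
K = 1 - max(R',G',B') = 1 - 202/255 = 53/255 = 0.20784… → 0.21
(1-R'-K)/(1-K) simplifies to (max-R)/max with max = 202:
C = (202-109)/202 = 93/202 = 0.46039… → 0.46
M = (202-202)/202 = 0/202 = 0 → 0.00
Y = (202-176)/202 = 26/202 = 0.12871… → 0.13
= CMYK(0.46, 0.00, 0.13, 0.21)


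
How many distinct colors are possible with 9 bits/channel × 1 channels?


Total bits = 9 bits/channel × 1 channels = 9 bits
Distinct colors = 2^9
= 512 colors


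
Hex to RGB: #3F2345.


3F → 63 (R)
23 → 35 (G)
45 → 69 (B)
= RGB(63, 35, 69)


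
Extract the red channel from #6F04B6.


Color: #6F04B6
R = 6F = 111
G = 04 = 4
B = B6 = 182
Red = 111


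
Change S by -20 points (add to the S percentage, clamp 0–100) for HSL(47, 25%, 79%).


Original S = 25%
Adjustment = -20 percentage points
New S = 25 + (-20) = 5
Clamp to [0, 100] → 5
= HSL(47°, 5%, 79%)


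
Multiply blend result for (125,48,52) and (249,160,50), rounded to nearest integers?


Multiply: C = A×B/255, rounded to nearest integer
R: 125×249/255 = 31125/255 ≈ 122.059 → 122
G: 48×160/255 = 7680/255 ≈ 30.118 → 30
B: 52×50/255 = 2600/255 ≈ 10.196 → 10
= RGB(122, 30, 10)


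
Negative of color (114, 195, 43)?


Invert: (255-R, 255-G, 255-B)
R: 255-114 = 141
G: 255-195 = 60
B: 255-43 = 212
= RGB(141, 60, 212)


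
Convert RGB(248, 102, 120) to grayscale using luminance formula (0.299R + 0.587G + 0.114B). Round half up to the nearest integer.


Gray = 0.299×R + 0.587×G + 0.114×B
Gray = 0.299×248 + 0.587×102 + 0.114×120
Gray = 74.152 + 59.874 + 13.680
Gray = 147.706 → round half up → 148
Gray = 148


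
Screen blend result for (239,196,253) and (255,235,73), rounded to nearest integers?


Screen: C = 255 - (255-A)×(255-B)/255, rounded to nearest integer
R: 255 - (255-239)×(255-255)/255 = 255 - 0/255 ≈ 255 - 0.000 = 255.000 → 255
G: 255 - (255-196)×(255-235)/255 = 255 - 1180/255 ≈ 255 - 4.627 = 250.373 → 250
B: 255 - (255-253)×(255-73)/255 = 255 - 364/255 ≈ 255 - 1.427 = 253.573 → 254
= RGB(255, 250, 254)


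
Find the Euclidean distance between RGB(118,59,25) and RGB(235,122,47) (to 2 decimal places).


d = √[(R₁-R₂)² + (G₁-G₂)² + (B₁-B₂)²]
d = √[(118-235)² + (59-122)² + (25-47)²]
d = √[13689 + 3969 + 484]
d = √18142
d ≈ 134.69


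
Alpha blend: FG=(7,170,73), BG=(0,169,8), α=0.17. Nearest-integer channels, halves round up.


C = α×F + (1-α)×B, with 1-α = 0.83
R: 0.17×7 + 0.83×0 = 1.19 + 0.00 = 1.19 → 1
G: 0.17×170 + 0.83×169 = 28.90 + 140.27 = 169.17 → 169
B: 0.17×73 + 0.83×8 = 12.41 + 6.64 = 19.05 → 19
= RGB(1, 169, 19)


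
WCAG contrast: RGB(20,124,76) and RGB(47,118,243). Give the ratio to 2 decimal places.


Linearize each sRGB channel c=v/255: c/12.92 if c ≤ 0.04045 else ((c+0.055)/1.055)^2.4
L = 0.2126×R_lin + 0.7152×G_lin + 0.0722×B_lin
Color 1 (20,124,76):
  R=20: 20/255≈0.0784 > 0.04045 → ((0.0784+0.055)/1.055)^2.4 ≈ 0.00700
  G=124: 124/255≈0.4863 > 0.04045 → ((0.4863+0.055)/1.055)^2.4 ≈ 0.20156
  B=76: 76/255≈0.2980 > 0.04045 → ((0.2980+0.055)/1.055)^2.4 ≈ 0.07227
  L1 = 0.2126×0.00700 + 0.7152×0.20156 + 0.0722×0.07227 ≈ 0.15086
Color 2 (47,118,243):
  R=47: 47/255≈0.1843 > 0.04045 → ((0.1843+0.055)/1.055)^2.4 ≈ 0.02843
  G=118: 118/255≈0.4627 > 0.04045 → ((0.4627+0.055)/1.055)^2.4 ≈ 0.18116
  B=243: 243/255≈0.9529 > 0.04045 → ((0.9529+0.055)/1.055)^2.4 ≈ 0.89627
  L2 = 0.2126×0.02843 + 0.7152×0.18116 + 0.0722×0.89627 ≈ 0.20032
Lighter = 0.20032, Darker = 0.15086
Ratio = (L_lighter + 0.05) / (L_darker + 0.05)
Ratio = (0.20032 + 0.05) / (0.15086 + 0.05) = 0.25032 / 0.20086 ≈ 1.2463
Ratio ≈ 1.25:1


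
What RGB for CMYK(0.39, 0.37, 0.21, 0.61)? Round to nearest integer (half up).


R = 255 × (1-C) × (1-K) = 255 × 0.61 × 0.39 = 60.6645 → 61
G = 255 × (1-M) × (1-K) = 255 × 0.63 × 0.39 = 62.6535 → 63
B = 255 × (1-Y) × (1-K) = 255 × 0.79 × 0.39 = 78.5655 → 79
= RGB(61, 63, 79)


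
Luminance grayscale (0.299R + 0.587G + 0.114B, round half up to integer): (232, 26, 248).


Gray = 0.299×R + 0.587×G + 0.114×B
Gray = 0.299×232 + 0.587×26 + 0.114×248
Gray = 69.368 + 15.262 + 28.272
Gray = 112.902 → round half up → 113
Gray = 113


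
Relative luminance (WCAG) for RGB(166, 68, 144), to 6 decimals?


Linearize each channel (sRGB transfer function): c = v/255; c_lin = c/12.92 if c ≤ 0.04045, else ((c+0.055)/1.055)^2.4
  R: 166/255 ≈ 0.650980 > 0.04045 → ((0.650980+0.055)/1.055)^2.4 ≈ 0.381326
  G: 68/255 ≈ 0.266667 > 0.04045 → ((0.266667+0.055)/1.055)^2.4 ≈ 0.057805
  B: 144/255 ≈ 0.564706 > 0.04045 → ((0.564706+0.055)/1.055)^2.4 ≈ 0.278894
R_lin = 0.381326, G_lin = 0.057805, B_lin = 0.278894
L = 0.2126×R + 0.7152×G + 0.0722×B
L = 0.2126×0.381326 + 0.7152×0.057805 + 0.0722×0.278894
L ≈ 0.142549


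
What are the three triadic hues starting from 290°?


Triadic: equally spaced at 120° intervals
H1 = 290°
H2 = (290 + 120) mod 360 = 50°
H3 = (290 + 240) mod 360 = 170°
Triadic = 290°, 50°, 170°


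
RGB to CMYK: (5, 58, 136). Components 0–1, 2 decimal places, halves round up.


R'=5/255≈0.0196, G'=58/255≈0.2275, B'=136/255≈0.5333
K = 1 - max(R',G',B') = 1 - 136/255 = 119/255 = 0.46666… → 0.47
(1-R'-K)/(1-K) simplifies to (max-R)/max with max = 136:
C = (136-5)/136 = 131/136 = 0.96323… → 0.96
M = (136-58)/136 = 78/136 = 0.57352… → 0.57
Y = (136-136)/136 = 0/136 = 0 → 0.00
= CMYK(0.96, 0.57, 0.00, 0.47)


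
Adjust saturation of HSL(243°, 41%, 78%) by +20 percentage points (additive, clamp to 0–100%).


Original S = 41%
Adjustment = +20 percentage points
New S = 41 + (20) = 61
Clamp to [0, 100] → 61
= HSL(243°, 61%, 78%)


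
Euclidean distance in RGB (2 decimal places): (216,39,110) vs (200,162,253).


d = √[(R₁-R₂)² + (G₁-G₂)² + (B₁-B₂)²]
d = √[(216-200)² + (39-162)² + (110-253)²]
d = √[256 + 15129 + 20449]
d = √35834
d ≈ 189.30


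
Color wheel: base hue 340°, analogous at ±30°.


Base hue: 340°
Left analog: (340 - 30) mod 360 = 310°
Right analog: (340 + 30) mod 360 = 10°
Analogous hues = 310° and 10°


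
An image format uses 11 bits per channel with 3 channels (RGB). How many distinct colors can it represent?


Total bits = 11 bits/channel × 3 channels = 33 bits
Distinct colors = 2^33
= 8,589,934,592 colors


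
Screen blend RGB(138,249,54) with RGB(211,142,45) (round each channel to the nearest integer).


Screen: C = 255 - (255-A)×(255-B)/255, rounded to nearest integer
R: 255 - (255-138)×(255-211)/255 = 255 - 5148/255 ≈ 255 - 20.188 = 234.812 → 235
G: 255 - (255-249)×(255-142)/255 = 255 - 678/255 ≈ 255 - 2.659 = 252.341 → 252
B: 255 - (255-54)×(255-45)/255 = 255 - 42210/255 ≈ 255 - 165.529 = 89.471 → 89
= RGB(235, 252, 89)


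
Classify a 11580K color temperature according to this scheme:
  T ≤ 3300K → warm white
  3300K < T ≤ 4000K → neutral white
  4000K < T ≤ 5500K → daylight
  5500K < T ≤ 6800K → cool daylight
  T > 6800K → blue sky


Temperature: 11580K
11580K > 6800K → blue sky
Classification: blue sky


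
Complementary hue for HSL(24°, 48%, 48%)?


Complement = opposite side of color wheel = hue + 180°
H' = (24 + 180) mod 360 = 204°
S and L unchanged.
= HSL(204°, 48%, 48%)


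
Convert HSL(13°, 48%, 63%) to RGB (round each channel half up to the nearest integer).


H=13°, S=0.48, L=0.63
C = (1-|2L-1|)×S = (1-|0.26|)×0.48 = 0.3552
H' = H/60 = 13/60 ≈ 0.2167; X = C×(1-|H' mod 2 - 1|) = 0.07696
m = L - C/2 = 0.63 - 0.1776 = 0.4524
Sector ⌊H'⌋ = 0 → (R',G',B') = (0.3552, 0.07696, 0.0)
RGB = ((R'+m)×255, (G'+m)×255, (B'+m)×255) = (205.938, 134.9868, 115.362)
Round half up → RGB(206, 135, 115)


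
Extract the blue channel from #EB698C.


Color: #EB698C
R = EB = 235
G = 69 = 105
B = 8C = 140
Blue = 140


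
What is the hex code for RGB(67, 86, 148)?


R = 67 → 43 (hex)
G = 86 → 56 (hex)
B = 148 → 94 (hex)
Hex = #435694


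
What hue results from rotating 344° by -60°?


New hue = (H + rotation) mod 360
New hue = (344 -60) mod 360
= 284 mod 360
= 284°


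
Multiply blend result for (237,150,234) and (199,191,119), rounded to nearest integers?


Multiply: C = A×B/255, rounded to nearest integer
R: 237×199/255 = 47163/255 ≈ 184.953 → 185
G: 150×191/255 = 28650/255 ≈ 112.353 → 112
B: 234×119/255 = 27846/255 ≈ 109.200 → 109
= RGB(185, 112, 109)


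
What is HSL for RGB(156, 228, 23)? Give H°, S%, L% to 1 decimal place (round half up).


Normalize: R'=156/255≈0.6118, G'=228/255≈0.8941, B'=23/255≈0.0902
Max=228/255, Min=23/255, Δ=Max-Min=205/255
L = (Max+Min)/2 = (228+23)/510 = 251/510 = 0.49215… → L = 49.2%
L ≤ 0.5 → S = Δ/(Max+Min) = 205/(228+23) = 205/251 = 0.81673… → S = 81.7%
(the 1/255 factors cancel in S and H, so raw channel differences can be used)
Max is G' → H = 60 × ((B-R)/Δ + 2) = 60 × ((23-156)/205 + 2)
  -133/205 + 2 = -0.6487… + 2 = 1.3512…
  H = 60 × 1.3512… = 81.073…° → H = 81.1°
= HSL(81.1°, 81.7%, 49.2%)


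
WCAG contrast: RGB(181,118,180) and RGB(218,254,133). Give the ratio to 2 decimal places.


Linearize each sRGB channel c=v/255: c/12.92 if c ≤ 0.04045 else ((c+0.055)/1.055)^2.4
L = 0.2126×R_lin + 0.7152×G_lin + 0.0722×B_lin
Color 1 (181,118,180):
  R=181: 181/255≈0.7098 > 0.04045 → ((0.7098+0.055)/1.055)^2.4 ≈ 0.46208
  G=118: 118/255≈0.4627 > 0.04045 → ((0.4627+0.055)/1.055)^2.4 ≈ 0.18116
  B=180: 180/255≈0.7059 > 0.04045 → ((0.7059+0.055)/1.055)^2.4 ≈ 0.45641
  L1 = 0.2126×0.46208 + 0.7152×0.18116 + 0.0722×0.45641 ≈ 0.26076
Color 2 (218,254,133):
  R=218: 218/255≈0.8549 > 0.04045 → ((0.8549+0.055)/1.055)^2.4 ≈ 0.70110
  G=254: 254/255≈0.9961 > 0.04045 → ((0.9961+0.055)/1.055)^2.4 ≈ 0.99110
  B=133: 133/255≈0.5216 > 0.04045 → ((0.5216+0.055)/1.055)^2.4 ≈ 0.23455
  L2 = 0.2126×0.70110 + 0.7152×0.99110 + 0.0722×0.23455 ≈ 0.87483
Lighter = 0.87483, Darker = 0.26076
Ratio = (L_lighter + 0.05) / (L_darker + 0.05)
Ratio = (0.87483 + 0.05) / (0.26076 + 0.05) = 0.92483 / 0.31076 ≈ 2.9760
Ratio ≈ 2.98:1


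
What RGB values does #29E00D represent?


29 → 41 (R)
E0 → 224 (G)
0D → 13 (B)
= RGB(41, 224, 13)


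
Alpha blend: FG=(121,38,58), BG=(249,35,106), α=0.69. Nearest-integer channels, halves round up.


C = α×F + (1-α)×B, with 1-α = 0.31
R: 0.69×121 + 0.31×249 = 83.49 + 77.19 = 160.68 → 161
G: 0.69×38 + 0.31×35 = 26.22 + 10.85 = 37.07 → 37
B: 0.69×58 + 0.31×106 = 40.02 + 32.86 = 72.88 → 73
= RGB(161, 37, 73)


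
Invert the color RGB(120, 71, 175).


Invert: (255-R, 255-G, 255-B)
R: 255-120 = 135
G: 255-71 = 184
B: 255-175 = 80
= RGB(135, 184, 80)


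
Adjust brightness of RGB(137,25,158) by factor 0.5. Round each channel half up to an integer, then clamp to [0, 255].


Multiply each channel by 0.5, round half up, clamp to [0, 255]
R: 137×0.5 = 68.5 → round → 69
G: 25×0.5 = 12.5 → round → 13
B: 158×0.5 = 79
= RGB(69, 13, 79)


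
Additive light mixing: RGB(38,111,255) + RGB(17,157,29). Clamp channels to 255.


Additive: each channel = min(255, C₁+C₂)
R: 38+17 = 55 → 55
G: 111+157 = 268 → 255
B: 255+29 = 284 → 255
= RGB(55, 255, 255)


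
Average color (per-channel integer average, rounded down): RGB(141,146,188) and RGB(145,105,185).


Midpoint: each channel = ⌊(C₁+C₂)/2⌋
R: ⌊(141+145)/2⌋ = 143
G: ⌊(146+105)/2⌋ = 125
B: ⌊(188+185)/2⌋ = 186
= RGB(143, 125, 186)


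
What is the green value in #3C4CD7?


Color: #3C4CD7
R = 3C = 60
G = 4C = 76
B = D7 = 215
Green = 76


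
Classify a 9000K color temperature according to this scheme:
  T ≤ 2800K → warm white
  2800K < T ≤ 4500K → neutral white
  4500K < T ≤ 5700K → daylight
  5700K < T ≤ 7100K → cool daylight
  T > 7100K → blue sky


Temperature: 9000K
9000K > 7100K → blue sky
Classification: blue sky


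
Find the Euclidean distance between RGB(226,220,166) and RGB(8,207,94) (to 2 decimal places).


d = √[(R₁-R₂)² + (G₁-G₂)² + (B₁-B₂)²]
d = √[(226-8)² + (220-207)² + (166-94)²]
d = √[47524 + 169 + 5184]
d = √52877
d ≈ 229.95


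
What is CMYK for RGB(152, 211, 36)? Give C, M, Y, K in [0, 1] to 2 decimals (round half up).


R'=152/255≈0.5961, G'=211/255≈0.8275, B'=36/255≈0.1412
K = 1 - max(R',G',B') = 1 - 211/255 = 44/255 = 0.17254… → 0.17
(1-R'-K)/(1-K) simplifies to (max-R)/max with max = 211:
C = (211-152)/211 = 59/211 = 0.27962… → 0.28
M = (211-211)/211 = 0/211 = 0 → 0.00
Y = (211-36)/211 = 175/211 = 0.82938… → 0.83
= CMYK(0.28, 0.00, 0.83, 0.17)


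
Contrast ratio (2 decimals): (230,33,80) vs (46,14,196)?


Linearize each sRGB channel c=v/255: c/12.92 if c ≤ 0.04045 else ((c+0.055)/1.055)^2.4
L = 0.2126×R_lin + 0.7152×G_lin + 0.0722×B_lin
Color 1 (230,33,80):
  R=230: 230/255≈0.9020 > 0.04045 → ((0.9020+0.055)/1.055)^2.4 ≈ 0.79130
  G=33: 33/255≈0.1294 > 0.04045 → ((0.1294+0.055)/1.055)^2.4 ≈ 0.01521
  B=80: 80/255≈0.3137 > 0.04045 → ((0.3137+0.055)/1.055)^2.4 ≈ 0.08022
  L1 = 0.2126×0.79130 + 0.7152×0.01521 + 0.0722×0.08022 ≈ 0.18490
Color 2 (46,14,196):
  R=46: 46/255≈0.1804 > 0.04045 → ((0.1804+0.055)/1.055)^2.4 ≈ 0.02732
  G=14: 14/255≈0.0549 > 0.04045 → ((0.0549+0.055)/1.055)^2.4 ≈ 0.00439
  B=196: 196/255≈0.7686 > 0.04045 → ((0.7686+0.055)/1.055)^2.4 ≈ 0.55201
  L2 = 0.2126×0.02732 + 0.7152×0.00439 + 0.0722×0.55201 ≈ 0.04880
Lighter = 0.18490, Darker = 0.04880
Ratio = (L_lighter + 0.05) / (L_darker + 0.05)
Ratio = (0.18490 + 0.05) / (0.04880 + 0.05) = 0.23490 / 0.09880 ≈ 2.3774
Ratio ≈ 2.38:1


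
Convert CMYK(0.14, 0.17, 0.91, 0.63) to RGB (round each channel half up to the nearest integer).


R = 255 × (1-C) × (1-K) = 255 × 0.86 × 0.37 = 81.141 → 81
G = 255 × (1-M) × (1-K) = 255 × 0.83 × 0.37 = 78.3105 → 78
B = 255 × (1-Y) × (1-K) = 255 × 0.09 × 0.37 = 8.4915 → 8
= RGB(81, 78, 8)


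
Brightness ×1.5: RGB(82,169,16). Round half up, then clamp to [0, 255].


Multiply each channel by 1.5, round half up, clamp to [0, 255]
R: 82×1.5 = 123
G: 169×1.5 = 253.5 → round → 254
B: 16×1.5 = 24
= RGB(123, 254, 24)


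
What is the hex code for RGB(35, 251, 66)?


R = 35 → 23 (hex)
G = 251 → FB (hex)
B = 66 → 42 (hex)
Hex = #23FB42


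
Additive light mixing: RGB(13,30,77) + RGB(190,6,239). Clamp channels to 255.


Additive: each channel = min(255, C₁+C₂)
R: 13+190 = 203 → 203
G: 30+6 = 36 → 36
B: 77+239 = 316 → 255
= RGB(203, 36, 255)


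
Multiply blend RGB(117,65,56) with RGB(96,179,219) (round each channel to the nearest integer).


Multiply: C = A×B/255, rounded to nearest integer
R: 117×96/255 = 11232/255 ≈ 44.047 → 44
G: 65×179/255 = 11635/255 ≈ 45.627 → 46
B: 56×219/255 = 12264/255 ≈ 48.094 → 48
= RGB(44, 46, 48)


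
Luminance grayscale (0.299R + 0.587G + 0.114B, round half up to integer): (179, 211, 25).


Gray = 0.299×R + 0.587×G + 0.114×B
Gray = 0.299×179 + 0.587×211 + 0.114×25
Gray = 53.521 + 123.857 + 2.850
Gray = 180.228 → round half up → 180
Gray = 180


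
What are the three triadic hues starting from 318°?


Triadic: equally spaced at 120° intervals
H1 = 318°
H2 = (318 + 120) mod 360 = 78°
H3 = (318 + 240) mod 360 = 198°
Triadic = 318°, 78°, 198°


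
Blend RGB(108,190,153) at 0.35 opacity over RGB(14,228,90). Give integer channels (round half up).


C = α×F + (1-α)×B, with 1-α = 0.65
R: 0.35×108 + 0.65×14 = 37.80 + 9.10 = 46.90 → 47
G: 0.35×190 + 0.65×228 = 66.50 + 148.20 = 214.70 → 215
B: 0.35×153 + 0.65×90 = 53.55 + 58.50 = 112.05 → 112
= RGB(47, 215, 112)


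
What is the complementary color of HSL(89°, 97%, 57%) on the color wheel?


Complement = opposite side of color wheel = hue + 180°
H' = (89 + 180) mod 360 = 269°
S and L unchanged.
= HSL(269°, 97%, 57%)


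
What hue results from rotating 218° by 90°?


New hue = (H + rotation) mod 360
New hue = (218 + 90) mod 360
= 308 mod 360
= 308°


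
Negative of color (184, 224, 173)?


Invert: (255-R, 255-G, 255-B)
R: 255-184 = 71
G: 255-224 = 31
B: 255-173 = 82
= RGB(71, 31, 82)


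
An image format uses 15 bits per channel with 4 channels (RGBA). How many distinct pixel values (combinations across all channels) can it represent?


Total bits = 15 bits/channel × 4 channels = 60 bits
Distinct pixel values = 2^60
= 1,152,921,504,606,846,976 pixel values


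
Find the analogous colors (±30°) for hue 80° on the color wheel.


Base hue: 80°
Left analog: (80 - 30) mod 360 = 50°
Right analog: (80 + 30) mod 360 = 110°
Analogous hues = 50° and 110°


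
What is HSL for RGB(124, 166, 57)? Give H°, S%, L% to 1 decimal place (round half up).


Normalize: R'=124/255≈0.4863, G'=166/255≈0.6510, B'=57/255≈0.2235
Max=166/255, Min=57/255, Δ=Max-Min=109/255
L = (Max+Min)/2 = (166+57)/510 = 223/510 = 0.43725… → L = 43.7%
L ≤ 0.5 → S = Δ/(Max+Min) = 109/(166+57) = 109/223 = 0.48878… → S = 48.9%
(the 1/255 factors cancel in S and H, so raw channel differences can be used)
Max is G' → H = 60 × ((B-R)/Δ + 2) = 60 × ((57-124)/109 + 2)
  -67/109 + 2 = -0.6146… + 2 = 1.3853…
  H = 60 × 1.3853… = 83.119…° → H = 83.1°
= HSL(83.1°, 48.9%, 43.7%)


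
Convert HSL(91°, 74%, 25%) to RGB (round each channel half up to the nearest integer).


H=91°, S=0.74, L=0.25
C = (1-|2L-1|)×S = (1-|-0.50|)×0.74 = 0.37
H' = H/60 = 91/60 ≈ 1.5167; X = C×(1-|H' mod 2 - 1|) ≈ 0.1788
m = L - C/2 = 0.25 - 0.185 = 0.065
Sector ⌊H'⌋ = 1 → (R',G',B') = (≈0.1788, 0.37, 0.0)
RGB = ((R'+m)×255, (G'+m)×255, (B'+m)×255) = (62.1775, 110.925, 16.575)
Round half up → RGB(62, 111, 17)
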